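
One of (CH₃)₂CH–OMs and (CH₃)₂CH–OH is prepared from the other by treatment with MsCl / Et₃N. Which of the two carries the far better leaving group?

From (CH₃)₂CH–OH the departing group would be OH⁻ (pKₐ(H₂O) ≈ 15.7). Strong base; essentially never leaves without prior activation.
From (CH₃)₂CH–OMs the leaving group is OMs⁻ (pKₐ(CH₃SO₃H (MsOH)) ≈ -1.9). Resonance-delocalised alkanesulfonate.
Treatment with MsCl / Et₃N works by converting the hydroxyl into a mesylate, making (CH₃)₂CH–OMs enormously more reactive.

(CH₃)₂CH–OMs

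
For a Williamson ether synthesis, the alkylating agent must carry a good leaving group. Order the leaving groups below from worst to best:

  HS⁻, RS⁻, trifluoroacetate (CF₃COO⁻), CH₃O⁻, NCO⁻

CH₃O⁻ < RS⁻ < HS⁻ < NCO⁻ < trifluoroacetate (CF₃COO⁻)

Rank by basicity of the departing species: weakest base leaves most easily.
trifluoroacetate (CF₃COO⁻): pKₐ(CF₃COOH) ≈ 0.2 — strongly electron-withdrawing CF₃ stabilises the carboxylate
NCO⁻: pKₐ(HOCN) ≈ 3.5
HS⁻: pKₐ(H₂S) ≈ 7 — larger and more polarisable than the oxygen analogue
RS⁻: pKₐ(RSH (a thiol)) ≈ 10.5
CH₃O⁻: pKₐ(CH₃OH) ≈ 15.5 — strong base; alkoxides do not leave unassisted
Listed from poorest to best leaving group as asked.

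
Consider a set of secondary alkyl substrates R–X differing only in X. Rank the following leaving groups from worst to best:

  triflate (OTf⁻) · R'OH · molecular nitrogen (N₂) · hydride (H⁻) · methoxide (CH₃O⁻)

hydride (H⁻) < methoxide (CH₃O⁻) < R'OH < triflate (OTf⁻) < molecular nitrogen (N₂)

Rank by basicity of the departing species: weakest base leaves most easily.
molecular nitrogen (N₂): no meaningful conjugate acid; N₂ departs as an exceptionally stable neutral molecule
triflate (OTf⁻): pKₐ(CF₃SO₃H (triflic acid)) ≈ -14
R'OH: pKₐ(R'OH₂⁺) ≈ -2.4
methoxide (CH₃O⁻): pKₐ(CH₃OH) ≈ 15.5
hydride (H⁻): pKₐ(H₂) ≈ 36
Listed from poorest to best leaving group as asked.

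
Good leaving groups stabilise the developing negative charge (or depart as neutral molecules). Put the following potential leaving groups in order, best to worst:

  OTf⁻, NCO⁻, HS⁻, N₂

N₂ > OTf⁻ > NCO⁻ > HS⁻

A good leaving group is a weak base: the lower the pKₐ of its conjugate acid, the more readily it departs.
N₂: no meaningful conjugate acid; N₂ departs as an exceptionally stable neutral molecule
OTf⁻: pKₐ(CF₃SO₃H (triflic acid)) ≈ -14 — charge spread over three oxygens and a CF₃ group; the premier leaving group in synthesis
NCO⁻: pKₐ(HOCN) ≈ 3.5
HS⁻: pKₐ(H₂S) ≈ 7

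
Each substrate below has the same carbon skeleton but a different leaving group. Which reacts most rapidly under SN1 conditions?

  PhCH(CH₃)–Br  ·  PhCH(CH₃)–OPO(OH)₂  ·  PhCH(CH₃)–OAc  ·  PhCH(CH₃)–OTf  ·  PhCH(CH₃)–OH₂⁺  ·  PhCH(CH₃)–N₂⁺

PhCH(CH₃)–N₂⁺

Same R in every case — rank the leaving groups.
Leaving-group ability tracks the stability of the departed species; conjugate-acid pKₐ is the usual yardstick (lower pKₐ → better LG).
PhCH(CH₃)–N₂⁺ loses N₂: no meaningful conjugate acid; N₂ departs as an exceptionally stable neutral molecule
PhCH(CH₃)–OTf loses OTf⁻: pKₐ(CF₃SO₃H (triflic acid)) ≈ -14
PhCH(CH₃)–Br loses Br⁻: pKₐ(HBr) ≈ -9
PhCH(CH₃)–OH₂⁺ loses H₂O: pKₐ(H₃O⁺) ≈ -1.7
PhCH(CH₃)–OPO(OH)₂ loses H₂PO₄⁻: pKₐ(H₃PO₄) ≈ 2.1
PhCH(CH₃)–OAc loses AcO⁻: pKₐ(CH₃COOH) ≈ 4.8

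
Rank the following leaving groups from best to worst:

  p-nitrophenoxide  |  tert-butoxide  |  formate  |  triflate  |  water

triflate: pKₐ(CF₃SO₃H (triflic acid)) ≈ -14
water: pKₐ(H₃O⁺) ≈ -1.7 — neutral; leaves from a protonated alcohol (R–OH₂⁺)
formate: pKₐ(HCOOH) ≈ 3.8 — resonance-stabilised carboxylate
p-nitrophenoxide: pKₐ(p-nitrophenol) ≈ 7.2 — nitro group delocalises the charge; the classic chromogenic LG
tert-butoxide: pKₐ(t-BuOH) ≈ 18 — bulky, strongly basic alkoxide

triflate > water > formate > p-nitrophenoxide > tert-butoxide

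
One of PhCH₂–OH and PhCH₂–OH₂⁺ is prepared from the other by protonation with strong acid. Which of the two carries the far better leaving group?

PhCH₂–OH₂⁺

From PhCH₂–OH the departing group would be OH⁻ (pKₐ(H₂O) ≈ 15.7). Strong base; essentially never leaves without prior activation.
From PhCH₂–OH₂⁺ the leaving group is H₂O (pKₐ(H₃O⁺) ≈ -1.7). Neutral; leaves from a protonated alcohol (R–OH₂⁺).
Protonation with strong acid works by converting the leaving group from hydroxide to neutral water, making PhCH₂–OH₂⁺ enormously more reactive.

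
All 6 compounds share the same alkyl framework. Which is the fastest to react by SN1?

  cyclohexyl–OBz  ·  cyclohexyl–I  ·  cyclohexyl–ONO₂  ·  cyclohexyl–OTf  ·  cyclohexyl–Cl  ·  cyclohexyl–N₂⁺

cyclohexyl–N₂⁺

With the same alkyl group throughout, only the leaving group differentiates the rates.
Leaving-group ability tracks the stability of the departed species; conjugate-acid pKₐ is the usual yardstick (lower pKₐ → better LG).
cyclohexyl–N₂⁺ loses N₂: no meaningful conjugate acid; N₂ departs as an exceptionally stable neutral molecule
cyclohexyl–OTf loses OTf⁻: pKₐ(CF₃SO₃H (triflic acid)) ≈ -14
cyclohexyl–I loses I⁻: pKₐ(HI) ≈ -10
cyclohexyl–Cl loses Cl⁻: pKₐ(HCl) ≈ -7
cyclohexyl–ONO₂ loses NO₃⁻: pKₐ(HNO₃) ≈ -1.3
cyclohexyl–OBz loses PhCOO⁻: pKₐ(C₆H₅COOH) ≈ 4.2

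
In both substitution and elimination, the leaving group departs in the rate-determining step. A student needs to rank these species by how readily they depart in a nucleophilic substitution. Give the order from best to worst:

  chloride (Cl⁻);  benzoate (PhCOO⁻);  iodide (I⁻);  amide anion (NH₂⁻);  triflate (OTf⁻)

triflate (OTf⁻) > iodide (I⁻) > chloride (Cl⁻) > benzoate (PhCOO⁻) > amide anion (NH₂⁻)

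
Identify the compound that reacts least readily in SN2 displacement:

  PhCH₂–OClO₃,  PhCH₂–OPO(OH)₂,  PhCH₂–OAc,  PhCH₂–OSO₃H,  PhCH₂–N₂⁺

PhCH₂–OAc

Identical carbon frameworks mean the comparison reduces to leaving-group quality.
Leaving-group ability tracks the stability of the departed species; conjugate-acid pKₐ is the usual yardstick (lower pKₐ → better LG).
PhCH₂–N₂⁺ loses N₂: no meaningful conjugate acid; N₂ departs as an exceptionally stable neutral molecule
PhCH₂–OClO₃ loses ClO₄⁻: pKₐ(HClO₄) ≈ -10
PhCH₂–OSO₃H loses HSO₄⁻: pKₐ(H₂SO₄) ≈ -3
PhCH₂–OPO(OH)₂ loses H₂PO₄⁻: pKₐ(H₃PO₄) ≈ 2.1
PhCH₂–OAc loses AcO⁻: pKₐ(CH₃COOH) ≈ 4.8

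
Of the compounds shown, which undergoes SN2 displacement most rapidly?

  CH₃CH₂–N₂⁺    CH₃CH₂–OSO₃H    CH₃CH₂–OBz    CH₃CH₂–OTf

CH₃CH₂–N₂⁺

With the same alkyl group throughout, only the leaving group differentiates the rates.
A good leaving group is a weak base: the lower the pKₐ of its conjugate acid, the more readily it departs.
CH₃CH₂–N₂⁺ loses N₂: no meaningful conjugate acid; N₂ departs as an exceptionally stable neutral molecule
CH₃CH₂–OTf loses OTf⁻: pKₐ(CF₃SO₃H (triflic acid)) ≈ -14
CH₃CH₂–OSO₃H loses HSO₄⁻: pKₐ(H₂SO₄) ≈ -3
CH₃CH₂–OBz loses PhCOO⁻: pKₐ(C₆H₅COOH) ≈ 4.2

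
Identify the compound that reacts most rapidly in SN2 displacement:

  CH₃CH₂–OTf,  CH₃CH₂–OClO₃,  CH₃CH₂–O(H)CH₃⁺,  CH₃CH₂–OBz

CH₃CH₂–OTf

Identical carbon frameworks mean the comparison reduces to leaving-group quality.
Rank by basicity of the departing species: weakest base leaves most easily.
CH₃CH₂–OTf loses OTf⁻: pKₐ(CF₃SO₃H (triflic acid)) ≈ -14
CH₃CH₂–OClO₃ loses ClO₄⁻: pKₐ(HClO₄) ≈ -10
CH₃CH₂–O(H)CH₃⁺ loses R'OH: pKₐ(R'OH₂⁺) ≈ -2.4
CH₃CH₂–OBz loses PhCOO⁻: pKₐ(C₆H₅COOH) ≈ 4.2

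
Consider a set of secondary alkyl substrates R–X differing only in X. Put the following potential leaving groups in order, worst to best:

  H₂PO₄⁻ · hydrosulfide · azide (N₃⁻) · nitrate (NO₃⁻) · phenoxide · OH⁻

A good leaving group is a weak base: the lower the pKₐ of its conjugate acid, the more readily it departs.
nitrate (NO₃⁻): pKₐ(HNO₃) ≈ -1.3 — resonance-delocalised over three oxygens
H₂PO₄⁻: pKₐ(H₃PO₄) ≈ 2.1 — moderate base; biological leaving group after further activation
azide (N₃⁻): pKₐ(HN₃) ≈ 4.7
hydrosulfide: pKₐ(H₂S) ≈ 7
phenoxide: pKₐ(C₆H₅OH (phenol)) ≈ 10 — resonance into the ring helps, but still a poor LG
OH⁻: pKₐ(H₂O) ≈ 15.7 — strong base; essentially never leaves without prior activation
The question asks for worst first, so the sequence is read in increasing leaving-group ability.

OH⁻ < phenoxide < hydrosulfide < azide (N₃⁻) < H₂PO₄⁻ < nitrate (NO₃⁻)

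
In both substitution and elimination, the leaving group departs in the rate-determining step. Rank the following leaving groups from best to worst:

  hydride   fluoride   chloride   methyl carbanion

chloride > fluoride > hydride > methyl carbanion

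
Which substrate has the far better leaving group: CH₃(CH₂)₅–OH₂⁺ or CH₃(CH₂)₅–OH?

From CH₃(CH₂)₅–OH the departing group would be OH⁻ (pKₐ(H₂O) ≈ 15.7). Strong base; essentially never leaves without prior activation.
From CH₃(CH₂)₅–OH₂⁺ the leaving group is H₂O (pKₐ(H₃O⁺) ≈ -1.7). Neutral; leaves from a protonated alcohol (R–OH₂⁺).
(In practice CH₃(CH₂)₅–OH₂⁺ is made from CH₃(CH₂)₅–OH by protonation with strong acid, converting the leaving group from hydroxide to neutral water.)

CH₃(CH₂)₅–OH₂⁺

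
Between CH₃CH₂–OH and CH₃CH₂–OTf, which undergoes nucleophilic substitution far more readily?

From CH₃CH₂–OH the departing group would be OH⁻ (pKₐ(H₂O) ≈ 15.7). Strong base; essentially never leaves without prior activation.
From CH₃CH₂–OTf the leaving group is OTf⁻ (pKₐ(CF₃SO₃H (triflic acid)) ≈ -14). Charge spread over three oxygens and a CF₃ group; the premier leaving group in synthesis.
(In practice CH₃CH₂–OTf is made from CH₃CH₂–OH by treatment with Tf₂O / 2,6-lutidine, converting the hydroxyl into a triflate.)

CH₃CH₂–OTf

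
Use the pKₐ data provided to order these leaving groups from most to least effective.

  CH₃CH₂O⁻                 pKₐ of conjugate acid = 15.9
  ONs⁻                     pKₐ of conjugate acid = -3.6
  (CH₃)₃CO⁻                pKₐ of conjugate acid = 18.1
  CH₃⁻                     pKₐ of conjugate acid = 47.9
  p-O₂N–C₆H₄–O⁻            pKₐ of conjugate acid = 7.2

ONs⁻ > p-O₂N–C₆H₄–O⁻ > CH₃CH₂O⁻ > (CH₃)₃CO⁻ > CH₃⁻

Lower conjugate-acid pKₐ ⇒ weaker base ⇒ better leaving group.
Sorting by the given values: ONs⁻ (-3.6), p-O₂N–C₆H₄–O⁻ (7.2), CH₃CH₂O⁻ (15.9), (CH₃)₃CO⁻ (18.1), CH₃⁻ (47.9).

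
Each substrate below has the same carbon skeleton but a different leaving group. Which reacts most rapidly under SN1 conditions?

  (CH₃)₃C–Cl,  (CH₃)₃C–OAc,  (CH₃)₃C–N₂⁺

The skeletons are identical, so relative rate is governed entirely by leaving-group ability.
The more stable X⁻ (or X) is on its own — i.e. the weaker a base it is — the better a leaving group it makes.
(CH₃)₃C–N₂⁺ loses N₂: no meaningful conjugate acid; N₂ departs as an exceptionally stable neutral molecule
(CH₃)₃C–Cl loses Cl⁻: pKₐ(HCl) ≈ -7
(CH₃)₃C–OAc loses AcO⁻: pKₐ(CH₃COOH) ≈ 4.8

(CH₃)₃C–N₂⁺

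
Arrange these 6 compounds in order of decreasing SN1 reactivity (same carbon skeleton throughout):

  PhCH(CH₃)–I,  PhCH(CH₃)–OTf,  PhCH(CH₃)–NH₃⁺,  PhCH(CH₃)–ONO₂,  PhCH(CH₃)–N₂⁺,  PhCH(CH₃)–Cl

PhCH(CH₃)–N₂⁺ > PhCH(CH₃)–OTf > PhCH(CH₃)–I > PhCH(CH₃)–Cl > PhCH(CH₃)–ONO₂ > PhCH(CH₃)–NH₃⁺

Same R in every case — rank the leaving groups.
A good leaving group is a weak base: the lower the pKₐ of its conjugate acid, the more readily it departs.
PhCH(CH₃)–N₂⁺ loses N₂: no meaningful conjugate acid; N₂ departs as an exceptionally stable neutral molecule
PhCH(CH₃)–OTf loses OTf⁻: pKₐ(CF₃SO₃H (triflic acid)) ≈ -14
PhCH(CH₃)–I loses I⁻: pKₐ(HI) ≈ -10
PhCH(CH₃)–Cl loses Cl⁻: pKₐ(HCl) ≈ -7
PhCH(CH₃)–ONO₂ loses NO₃⁻: pKₐ(HNO₃) ≈ -1.3
PhCH(CH₃)–NH₃⁺ loses NH₃: pKₐ(NH₄⁺) ≈ 9.2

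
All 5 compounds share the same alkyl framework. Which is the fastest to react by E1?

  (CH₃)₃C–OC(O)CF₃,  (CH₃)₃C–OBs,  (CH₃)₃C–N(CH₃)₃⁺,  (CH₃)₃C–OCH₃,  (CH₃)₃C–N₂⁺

The skeletons are identical, so relative rate is governed entirely by leaving-group ability.
The more stable X⁻ (or X) is on its own — i.e. the weaker a base it is — the better a leaving group it makes.
(CH₃)₃C–N₂⁺ loses N₂: no meaningful conjugate acid; N₂ departs as an exceptionally stable neutral molecule
(CH₃)₃C–OBs loses OBs⁻: pKₐ(p-BrC₆H₄SO₃H) ≈ -2.8
(CH₃)₃C–OC(O)CF₃ loses CF₃COO⁻: pKₐ(CF₃COOH) ≈ 0.2
(CH₃)₃C–N(CH₃)₃⁺ loses NR'₃: pKₐ(R'₃NH⁺) ≈ 10.7
(CH₃)₃C–OCH₃ loses CH₃O⁻: pKₐ(CH₃OH) ≈ 15.5

(CH₃)₃C–N₂⁺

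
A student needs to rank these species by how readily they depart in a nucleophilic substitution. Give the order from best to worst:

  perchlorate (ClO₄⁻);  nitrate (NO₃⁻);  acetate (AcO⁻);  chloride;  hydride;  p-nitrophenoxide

perchlorate (ClO₄⁻) > chloride > nitrate (NO₃⁻) > acetate (AcO⁻) > p-nitrophenoxide > hydride

The more stable X⁻ (or X) is on its own — i.e. the weaker a base it is — the better a leaving group it makes.
perchlorate (ClO₄⁻): pKₐ(HClO₄) ≈ -10
chloride: pKₐ(HCl) ≈ -7
nitrate (NO₃⁻): pKₐ(HNO₃) ≈ -1.3
acetate (AcO⁻): pKₐ(CH₃COOH) ≈ 4.8
p-nitrophenoxide: pKₐ(p-nitrophenol) ≈ 7.2
hydride: pKₐ(H₂) ≈ 36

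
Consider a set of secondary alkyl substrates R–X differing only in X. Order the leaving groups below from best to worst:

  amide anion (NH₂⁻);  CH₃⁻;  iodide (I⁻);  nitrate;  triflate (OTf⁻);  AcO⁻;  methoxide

triflate (OTf⁻) > iodide (I⁻) > nitrate > AcO⁻ > methoxide > amide anion (NH₂⁻) > CH₃⁻

Rank by basicity of the departing species: weakest base leaves most easily.
triflate (OTf⁻): pKₐ(CF₃SO₃H (triflic acid)) ≈ -14
iodide (I⁻): pKₐ(HI) ≈ -10 — large, highly polarisable; very weak base
nitrate: pKₐ(HNO₃) ≈ -1.3 — resonance-delocalised over three oxygens
AcO⁻: pKₐ(CH₃COOH) ≈ 4.8 — resonance-stabilised but still a weak base
methoxide: pKₐ(CH₃OH) ≈ 15.5 — strong base; alkoxides do not leave unassisted
amide anion (NH₂⁻): pKₐ(NH₃) ≈ 38 — extremely strong base; never a leaving group
CH₃⁻: pKₐ(CH₄) ≈ 48 — unstabilised carbanion; the worst conceivable leaving group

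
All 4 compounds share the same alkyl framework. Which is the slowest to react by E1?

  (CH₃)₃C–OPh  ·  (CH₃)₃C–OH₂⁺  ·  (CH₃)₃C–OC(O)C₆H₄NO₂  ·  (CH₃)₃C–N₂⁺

With the same alkyl group throughout, only the leaving group differentiates the rates.
Leaving-group ability tracks the stability of the departed species; conjugate-acid pKₐ is the usual yardstick (lower pKₐ → better LG).
(CH₃)₃C–N₂⁺ loses N₂: no meaningful conjugate acid; N₂ departs as an exceptionally stable neutral molecule
(CH₃)₃C–OH₂⁺ loses H₂O: pKₐ(H₃O⁺) ≈ -1.7
(CH₃)₃C–OC(O)C₆H₄NO₂ loses p-O₂N–C₆H₄–COO⁻: pKₐ(p-nitrobenzoic acid) ≈ 3.4
(CH₃)₃C–OPh loses PhO⁻: pKₐ(C₆H₅OH (phenol)) ≈ 10

(CH₃)₃C–OPh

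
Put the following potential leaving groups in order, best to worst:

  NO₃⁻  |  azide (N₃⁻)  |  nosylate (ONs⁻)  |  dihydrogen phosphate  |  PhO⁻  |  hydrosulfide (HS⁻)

nosylate (ONs⁻) > NO₃⁻ > dihydrogen phosphate > azide (N₃⁻) > hydrosulfide (HS⁻) > PhO⁻

A good leaving group is a weak base: the lower the pKₐ of its conjugate acid, the more readily it departs.
nosylate (ONs⁻): pKₐ(p-O₂NC₆H₄SO₃H) ≈ -3.5
NO₃⁻: pKₐ(HNO₃) ≈ -1.3 — resonance-delocalised over three oxygens
dihydrogen phosphate: pKₐ(H₃PO₄) ≈ 2.1 — moderate base; biological leaving group after further activation
azide (N₃⁻): pKₐ(HN₃) ≈ 4.7 — linear, resonance-stabilised
hydrosulfide (HS⁻): pKₐ(H₂S) ≈ 7
PhO⁻: pKₐ(C₆H₅OH (phenol)) ≈ 10 — resonance into the ring helps, but still a poor LG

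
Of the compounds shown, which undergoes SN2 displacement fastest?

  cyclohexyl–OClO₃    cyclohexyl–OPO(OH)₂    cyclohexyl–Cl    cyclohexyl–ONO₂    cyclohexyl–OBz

cyclohexyl–OClO₃

The skeletons are identical, so relative rate is governed entirely by leaving-group ability.
Leaving-group ability tracks the stability of the departed species; conjugate-acid pKₐ is the usual yardstick (lower pKₐ → better LG).
cyclohexyl–OClO₃ loses ClO₄⁻: pKₐ(HClO₄) ≈ -10
cyclohexyl–Cl loses Cl⁻: pKₐ(HCl) ≈ -7
cyclohexyl–ONO₂ loses NO₃⁻: pKₐ(HNO₃) ≈ -1.3
cyclohexyl–OPO(OH)₂ loses H₂PO₄⁻: pKₐ(H₃PO₄) ≈ 2.1
cyclohexyl–OBz loses PhCOO⁻: pKₐ(C₆H₅COOH) ≈ 4.2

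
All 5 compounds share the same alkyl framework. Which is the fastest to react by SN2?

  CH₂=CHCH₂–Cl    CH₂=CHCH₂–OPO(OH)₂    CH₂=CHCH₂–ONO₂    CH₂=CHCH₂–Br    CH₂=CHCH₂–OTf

CH₂=CHCH₂–OTf

Same R in every case — rank the leaving groups.
The more stable X⁻ (or X) is on its own — i.e. the weaker a base it is — the better a leaving group it makes.
CH₂=CHCH₂–OTf loses OTf⁻: pKₐ(CF₃SO₃H (triflic acid)) ≈ -14
CH₂=CHCH₂–Br loses Br⁻: pKₐ(HBr) ≈ -9
CH₂=CHCH₂–Cl loses Cl⁻: pKₐ(HCl) ≈ -7
CH₂=CHCH₂–ONO₂ loses NO₃⁻: pKₐ(HNO₃) ≈ -1.3
CH₂=CHCH₂–OPO(OH)₂ loses H₂PO₄⁻: pKₐ(H₃PO₄) ≈ 2.1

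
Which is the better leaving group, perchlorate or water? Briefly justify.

perchlorate is the better leaving group.
pKₐ(HClO₄) ≈ -10 versus pKₐ(H₃O⁺) ≈ -1.7: perchlorate is the much weaker base.
Extremely weak base; rarely used for safety reasons.

perchlorate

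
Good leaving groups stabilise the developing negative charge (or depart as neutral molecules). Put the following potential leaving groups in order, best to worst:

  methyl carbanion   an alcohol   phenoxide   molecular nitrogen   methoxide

molecular nitrogen > an alcohol > phenoxide > methoxide > methyl carbanion

molecular nitrogen: no meaningful conjugate acid; N₂ departs as an exceptionally stable neutral molecule
an alcohol: pKₐ(R'OH₂⁺) ≈ -2.4
phenoxide: pKₐ(C₆H₅OH (phenol)) ≈ 10 — resonance into the ring helps, but still a poor LG
methoxide: pKₐ(CH₃OH) ≈ 15.5
methyl carbanion: pKₐ(CH₄) ≈ 48 — unstabilised carbanion; the worst conceivable leaving group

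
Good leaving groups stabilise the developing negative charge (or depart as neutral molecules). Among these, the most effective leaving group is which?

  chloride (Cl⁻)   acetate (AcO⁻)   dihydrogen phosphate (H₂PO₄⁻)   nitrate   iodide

Leaving-group ability tracks the stability of the departed species; conjugate-acid pKₐ is the usual yardstick (lower pKₐ → better LG).
iodide: pKₐ(HI) ≈ -10
chloride (Cl⁻): pKₐ(HCl) ≈ -7
nitrate: pKₐ(HNO₃) ≈ -1.3
dihydrogen phosphate (H₂PO₄⁻): pKₐ(H₃PO₄) ≈ 2.1
acetate (AcO⁻): pKₐ(CH₃COOH) ≈ 4.8

iodide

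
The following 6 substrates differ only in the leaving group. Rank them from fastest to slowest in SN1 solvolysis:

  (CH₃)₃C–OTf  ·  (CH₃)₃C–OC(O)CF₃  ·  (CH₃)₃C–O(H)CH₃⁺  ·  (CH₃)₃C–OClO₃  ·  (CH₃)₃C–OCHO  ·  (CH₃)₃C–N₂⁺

(CH₃)₃C–N₂⁺ > (CH₃)₃C–OTf > (CH₃)₃C–OClO₃ > (CH₃)₃C–O(H)CH₃⁺ > (CH₃)₃C–OC(O)CF₃ > (CH₃)₃C–OCHO

Identical carbon frameworks mean the comparison reduces to leaving-group quality.
Leaving-group ability tracks the stability of the departed species; conjugate-acid pKₐ is the usual yardstick (lower pKₐ → better LG).
(CH₃)₃C–N₂⁺ loses N₂: no meaningful conjugate acid; N₂ departs as an exceptionally stable neutral molecule
(CH₃)₃C–OTf loses OTf⁻: pKₐ(CF₃SO₃H (triflic acid)) ≈ -14
(CH₃)₃C–OClO₃ loses ClO₄⁻: pKₐ(HClO₄) ≈ -10
(CH₃)₃C–O(H)CH₃⁺ loses R'OH: pKₐ(R'OH₂⁺) ≈ -2.4
(CH₃)₃C–OC(O)CF₃ loses CF₃COO⁻: pKₐ(CF₃COOH) ≈ 0.2
(CH₃)₃C–OCHO loses HCOO⁻: pKₐ(HCOOH) ≈ 3.8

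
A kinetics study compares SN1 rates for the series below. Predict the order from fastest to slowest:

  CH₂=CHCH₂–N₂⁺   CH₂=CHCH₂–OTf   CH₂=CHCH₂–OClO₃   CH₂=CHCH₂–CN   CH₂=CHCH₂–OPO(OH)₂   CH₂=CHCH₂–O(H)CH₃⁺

Identical carbon frameworks mean the comparison reduces to leaving-group quality.
The more stable X⁻ (or X) is on its own — i.e. the weaker a base it is — the better a leaving group it makes.
CH₂=CHCH₂–N₂⁺ loses N₂: no meaningful conjugate acid; N₂ departs as an exceptionally stable neutral molecule
CH₂=CHCH₂–OTf loses OTf⁻: pKₐ(CF₃SO₃H (triflic acid)) ≈ -14
CH₂=CHCH₂–OClO₃ loses ClO₄⁻: pKₐ(HClO₄) ≈ -10
CH₂=CHCH₂–O(H)CH₃⁺ loses R'OH: pKₐ(R'OH₂⁺) ≈ -2.4
CH₂=CHCH₂–OPO(OH)₂ loses H₂PO₄⁻: pKₐ(H₃PO₄) ≈ 2.1
CH₂=CHCH₂–CN loses CN⁻: pKₐ(HCN) ≈ 9.2

CH₂=CHCH₂–N₂⁺ > CH₂=CHCH₂–OTf > CH₂=CHCH₂–OClO₃ > CH₂=CHCH₂–O(H)CH₃⁺ > CH₂=CHCH₂–OPO(OH)₂ > CH₂=CHCH₂–CN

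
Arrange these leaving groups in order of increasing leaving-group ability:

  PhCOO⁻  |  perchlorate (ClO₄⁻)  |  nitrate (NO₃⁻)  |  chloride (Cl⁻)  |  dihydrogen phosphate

Leaving-group ability tracks the stability of the departed species; conjugate-acid pKₐ is the usual yardstick (lower pKₐ → better LG).
perchlorate (ClO₄⁻): pKₐ(HClO₄) ≈ -10
chloride (Cl⁻): pKₐ(HCl) ≈ -7
nitrate (NO₃⁻): pKₐ(HNO₃) ≈ -1.3
dihydrogen phosphate: pKₐ(H₃PO₄) ≈ 2.1 — moderate base; biological leaving group after further activation
PhCOO⁻: pKₐ(C₆H₅COOH) ≈ 4.2 — aryl carboxylate
The question asks for worst first, so the sequence is read in increasing leaving-group ability.

PhCOO⁻ < dihydrogen phosphate < nitrate (NO₃⁻) < chloride (Cl⁻) < perchlorate (ClO₄⁻)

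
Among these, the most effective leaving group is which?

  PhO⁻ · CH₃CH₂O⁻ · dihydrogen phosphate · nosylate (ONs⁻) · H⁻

nosylate (ONs⁻)

A good leaving group is a weak base: the lower the pKₐ of its conjugate acid, the more readily it departs.
nosylate (ONs⁻): pKₐ(p-O₂NC₆H₄SO₃H) ≈ -3.5
dihydrogen phosphate: pKₐ(H₃PO₄) ≈ 2.1
PhO⁻: pKₐ(C₆H₅OH (phenol)) ≈ 10
CH₃CH₂O⁻: pKₐ(CH₃CH₂OH) ≈ 16
H⁻: pKₐ(H₂) ≈ 36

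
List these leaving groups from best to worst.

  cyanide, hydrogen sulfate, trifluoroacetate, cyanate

Rank by basicity of the departing species: weakest base leaves most easily.
hydrogen sulfate: pKₐ(H₂SO₄) ≈ -3 — conjugate base of a strong mineral acid
trifluoroacetate: pKₐ(CF₃COOH) ≈ 0.2 — strongly electron-withdrawing CF₃ stabilises the carboxylate
cyanate: pKₐ(HOCN) ≈ 3.5 — resonance between N and O
cyanide: pKₐ(HCN) ≈ 9.2 — sp carbon stabilises the charge somewhat, but still a poor LG

hydrogen sulfate > trifluoroacetate > cyanate > cyanide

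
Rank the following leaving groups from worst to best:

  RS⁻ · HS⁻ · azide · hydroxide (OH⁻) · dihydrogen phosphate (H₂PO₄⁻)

dihydrogen phosphate (H₂PO₄⁻): pKₐ(H₃PO₄) ≈ 2.1
azide: pKₐ(HN₃) ≈ 4.7
HS⁻: pKₐ(H₂S) ≈ 7
RS⁻: pKₐ(RSH (a thiol)) ≈ 10.5
hydroxide (OH⁻): pKₐ(H₂O) ≈ 15.7
Reversing gives the worst-to-best order requested.

hydroxide (OH⁻) < RS⁻ < HS⁻ < azide < dihydrogen phosphate (H₂PO₄⁻)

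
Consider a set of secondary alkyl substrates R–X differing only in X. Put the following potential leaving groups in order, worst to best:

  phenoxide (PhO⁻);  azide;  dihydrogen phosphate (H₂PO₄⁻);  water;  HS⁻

phenoxide (PhO⁻) < HS⁻ < azide < dihydrogen phosphate (H₂PO₄⁻) < water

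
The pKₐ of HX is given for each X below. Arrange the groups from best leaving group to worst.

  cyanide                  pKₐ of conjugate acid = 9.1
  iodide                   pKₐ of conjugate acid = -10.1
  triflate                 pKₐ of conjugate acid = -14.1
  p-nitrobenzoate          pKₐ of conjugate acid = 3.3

Lower conjugate-acid pKₐ ⇒ weaker base ⇒ better leaving group.
Sorting by the given values: triflate (-14.1), iodide (-10.1), p-nitrobenzoate (3.3), cyanide (9.1).

triflate > iodide > p-nitrobenzoate > cyanide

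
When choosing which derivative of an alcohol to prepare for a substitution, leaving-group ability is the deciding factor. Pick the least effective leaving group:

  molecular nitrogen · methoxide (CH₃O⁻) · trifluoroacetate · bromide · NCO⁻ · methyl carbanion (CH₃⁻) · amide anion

methyl carbanion (CH₃⁻)

Rank by basicity of the departing species: weakest base leaves most easily.
molecular nitrogen: no meaningful conjugate acid; N₂ departs as an exceptionally stable neutral molecule
bromide: pKₐ(HBr) ≈ -9
trifluoroacetate: pKₐ(CF₃COOH) ≈ 0.2
NCO⁻: pKₐ(HOCN) ≈ 3.5
methoxide (CH₃O⁻): pKₐ(CH₃OH) ≈ 15.5
amide anion: pKₐ(NH₃) ≈ 38
methyl carbanion (CH₃⁻): pKₐ(CH₄) ≈ 48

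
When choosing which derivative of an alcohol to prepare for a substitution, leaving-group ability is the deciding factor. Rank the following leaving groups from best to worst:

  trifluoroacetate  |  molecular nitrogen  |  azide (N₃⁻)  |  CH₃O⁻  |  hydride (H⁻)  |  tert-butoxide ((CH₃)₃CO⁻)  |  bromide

molecular nitrogen: no meaningful conjugate acid; N₂ departs as an exceptionally stable neutral molecule
bromide: pKₐ(HBr) ≈ -9
trifluoroacetate: pKₐ(CF₃COOH) ≈ 0.2
azide (N₃⁻): pKₐ(HN₃) ≈ 4.7
CH₃O⁻: pKₐ(CH₃OH) ≈ 15.5
tert-butoxide ((CH₃)₃CO⁻): pKₐ(t-BuOH) ≈ 18
hydride (H⁻): pKₐ(H₂) ≈ 36

molecular nitrogen > bromide > trifluoroacetate > azide (N₃⁻) > CH₃O⁻ > tert-butoxide ((CH₃)₃CO⁻) > hydride (H⁻)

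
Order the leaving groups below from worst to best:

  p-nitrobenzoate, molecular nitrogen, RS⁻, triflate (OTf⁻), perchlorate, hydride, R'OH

hydride < RS⁻ < p-nitrobenzoate < R'OH < perchlorate < triflate (OTf⁻) < molecular nitrogen

A good leaving group is a weak base: the lower the pKₐ of its conjugate acid, the more readily it departs.
molecular nitrogen: no meaningful conjugate acid; N₂ departs as an exceptionally stable neutral molecule
triflate (OTf⁻): pKₐ(CF₃SO₃H (triflic acid)) ≈ -14
perchlorate: pKₐ(HClO₄) ≈ -10
R'OH: pKₐ(R'OH₂⁺) ≈ -2.4
p-nitrobenzoate: pKₐ(p-nitrobenzoic acid) ≈ 3.4
RS⁻: pKₐ(RSH (a thiol)) ≈ 10.5
hydride: pKₐ(H₂) ≈ 36
Listed from poorest to best leaving group as asked.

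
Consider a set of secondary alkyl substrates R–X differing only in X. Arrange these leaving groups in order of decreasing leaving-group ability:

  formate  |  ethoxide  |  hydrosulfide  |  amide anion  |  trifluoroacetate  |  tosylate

The more stable X⁻ (or X) is on its own — i.e. the weaker a base it is — the better a leaving group it makes.
tosylate: pKₐ(p-CH₃C₆H₄SO₃H (TsOH)) ≈ -2.8
trifluoroacetate: pKₐ(CF₃COOH) ≈ 0.2
formate: pKₐ(HCOOH) ≈ 3.8
hydrosulfide: pKₐ(H₂S) ≈ 7
ethoxide: pKₐ(CH₃CH₂OH) ≈ 16
amide anion: pKₐ(NH₃) ≈ 38

tosylate > trifluoroacetate > formate > hydrosulfide > ethoxide > amide anion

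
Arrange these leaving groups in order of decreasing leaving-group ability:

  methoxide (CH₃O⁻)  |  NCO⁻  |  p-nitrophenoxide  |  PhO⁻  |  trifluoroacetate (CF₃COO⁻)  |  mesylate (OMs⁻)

mesylate (OMs⁻) > trifluoroacetate (CF₃COO⁻) > NCO⁻ > p-nitrophenoxide > PhO⁻ > methoxide (CH₃O⁻)

mesylate (OMs⁻): pKₐ(CH₃SO₃H (MsOH)) ≈ -1.9
trifluoroacetate (CF₃COO⁻): pKₐ(CF₃COOH) ≈ 0.2
NCO⁻: pKₐ(HOCN) ≈ 3.5
p-nitrophenoxide: pKₐ(p-nitrophenol) ≈ 7.2
PhO⁻: pKₐ(C₆H₅OH (phenol)) ≈ 10
methoxide (CH₃O⁻): pKₐ(CH₃OH) ≈ 15.5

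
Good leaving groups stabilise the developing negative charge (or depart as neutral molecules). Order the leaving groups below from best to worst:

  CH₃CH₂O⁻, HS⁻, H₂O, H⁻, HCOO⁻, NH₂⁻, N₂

N₂ > H₂O > HCOO⁻ > HS⁻ > CH₃CH₂O⁻ > H⁻ > NH₂⁻

A good leaving group is a weak base: the lower the pKₐ of its conjugate acid, the more readily it departs.
N₂: no meaningful conjugate acid; N₂ departs as an exceptionally stable neutral molecule
H₂O: pKₐ(H₃O⁺) ≈ -1.7 — neutral; leaves from a protonated alcohol (R–OH₂⁺)
HCOO⁻: pKₐ(HCOOH) ≈ 3.8
HS⁻: pKₐ(H₂S) ≈ 7 — larger and more polarisable than the oxygen analogue
CH₃CH₂O⁻: pKₐ(CH₃CH₂OH) ≈ 16
H⁻: pKₐ(H₂) ≈ 36
NH₂⁻: pKₐ(NH₃) ≈ 38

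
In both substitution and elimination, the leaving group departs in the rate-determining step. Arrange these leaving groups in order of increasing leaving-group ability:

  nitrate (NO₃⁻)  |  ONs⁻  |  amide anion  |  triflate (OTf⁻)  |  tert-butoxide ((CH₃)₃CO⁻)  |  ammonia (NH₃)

amide anion < tert-butoxide ((CH₃)₃CO⁻) < ammonia (NH₃) < nitrate (NO₃⁻) < ONs⁻ < triflate (OTf⁻)

Leaving-group ability tracks the stability of the departed species; conjugate-acid pKₐ is the usual yardstick (lower pKₐ → better LG).
triflate (OTf⁻): pKₐ(CF₃SO₃H (triflic acid)) ≈ -14
ONs⁻: pKₐ(p-O₂NC₆H₄SO₃H) ≈ -3.5
nitrate (NO₃⁻): pKₐ(HNO₃) ≈ -1.3
ammonia (NH₃): pKₐ(NH₄⁺) ≈ 9.2
tert-butoxide ((CH₃)₃CO⁻): pKₐ(t-BuOH) ≈ 18
amide anion: pKₐ(NH₃) ≈ 38
Listed from poorest to best leaving group as asked.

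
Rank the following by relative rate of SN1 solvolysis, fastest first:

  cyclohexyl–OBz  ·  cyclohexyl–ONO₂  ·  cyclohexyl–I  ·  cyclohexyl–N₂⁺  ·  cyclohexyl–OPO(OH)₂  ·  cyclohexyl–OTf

Same R in every case — rank the leaving groups.
The more stable X⁻ (or X) is on its own — i.e. the weaker a base it is — the better a leaving group it makes.
cyclohexyl–N₂⁺ loses N₂: no meaningful conjugate acid; N₂ departs as an exceptionally stable neutral molecule
cyclohexyl–OTf loses OTf⁻: pKₐ(CF₃SO₃H (triflic acid)) ≈ -14
cyclohexyl–I loses I⁻: pKₐ(HI) ≈ -10
cyclohexyl–ONO₂ loses NO₃⁻: pKₐ(HNO₃) ≈ -1.3
cyclohexyl–OPO(OH)₂ loses H₂PO₄⁻: pKₐ(H₃PO₄) ≈ 2.1
cyclohexyl–OBz loses PhCOO⁻: pKₐ(C₆H₅COOH) ≈ 4.2

cyclohexyl–N₂⁺ > cyclohexyl–OTf > cyclohexyl–I > cyclohexyl–ONO₂ > cyclohexyl–OPO(OH)₂ > cyclohexyl–OBz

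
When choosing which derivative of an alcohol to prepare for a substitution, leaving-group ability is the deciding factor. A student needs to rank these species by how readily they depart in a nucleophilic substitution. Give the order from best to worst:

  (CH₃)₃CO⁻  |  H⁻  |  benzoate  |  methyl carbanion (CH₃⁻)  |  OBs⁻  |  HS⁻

A good leaving group is a weak base: the lower the pKₐ of its conjugate acid, the more readily it departs.
OBs⁻: pKₐ(p-BrC₆H₄SO₃H) ≈ -2.8
benzoate: pKₐ(C₆H₅COOH) ≈ 4.2
HS⁻: pKₐ(H₂S) ≈ 7 — larger and more polarisable than the oxygen analogue
(CH₃)₃CO⁻: pKₐ(t-BuOH) ≈ 18 — bulky, strongly basic alkoxide
H⁻: pKₐ(H₂) ≈ 36
methyl carbanion (CH₃⁻): pKₐ(CH₄) ≈ 48 — unstabilised carbanion; the worst conceivable leaving group

OBs⁻ > benzoate > HS⁻ > (CH₃)₃CO⁻ > H⁻ > methyl carbanion (CH₃⁻)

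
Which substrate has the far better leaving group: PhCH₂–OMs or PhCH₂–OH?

From PhCH₂–OH the departing group would be OH⁻ (pKₐ(H₂O) ≈ 15.7). Strong base; essentially never leaves without prior activation.
From PhCH₂–OMs the leaving group is OMs⁻ (pKₐ(CH₃SO₃H (MsOH)) ≈ -1.9). Resonance-delocalised alkanesulfonate.
(In practice PhCH₂–OMs is made from PhCH₂–OH by treatment with MsCl / Et₃N, converting the hydroxyl into a mesylate.)

PhCH₂–OMs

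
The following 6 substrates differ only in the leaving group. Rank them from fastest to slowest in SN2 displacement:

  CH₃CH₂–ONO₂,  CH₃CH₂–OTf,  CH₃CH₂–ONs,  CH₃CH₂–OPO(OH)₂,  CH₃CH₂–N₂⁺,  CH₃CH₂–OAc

Identical carbon frameworks mean the comparison reduces to leaving-group quality.
Leaving-group ability tracks the stability of the departed species; conjugate-acid pKₐ is the usual yardstick (lower pKₐ → better LG).
CH₃CH₂–N₂⁺ loses N₂: no meaningful conjugate acid; N₂ departs as an exceptionally stable neutral molecule
CH₃CH₂–OTf loses OTf⁻: pKₐ(CF₃SO₃H (triflic acid)) ≈ -14
CH₃CH₂–ONs loses ONs⁻: pKₐ(p-O₂NC₆H₄SO₃H) ≈ -3.5
CH₃CH₂–ONO₂ loses NO₃⁻: pKₐ(HNO₃) ≈ -1.3
CH₃CH₂–OPO(OH)₂ loses H₂PO₄⁻: pKₐ(H₃PO₄) ≈ 2.1
CH₃CH₂–OAc loses AcO⁻: pKₐ(CH₃COOH) ≈ 4.8

CH₃CH₂–N₂⁺ > CH₃CH₂–OTf > CH₃CH₂–ONs > CH₃CH₂–ONO₂ > CH₃CH₂–OPO(OH)₂ > CH₃CH₂–OAc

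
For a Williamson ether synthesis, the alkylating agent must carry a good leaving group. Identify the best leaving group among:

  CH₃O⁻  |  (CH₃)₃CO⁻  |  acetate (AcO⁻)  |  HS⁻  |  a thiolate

acetate (AcO⁻)

A good leaving group is a weak base: the lower the pKₐ of its conjugate acid, the more readily it departs.
acetate (AcO⁻): pKₐ(CH₃COOH) ≈ 4.8
HS⁻: pKₐ(H₂S) ≈ 7
a thiolate: pKₐ(RSH (a thiol)) ≈ 10.5
CH₃O⁻: pKₐ(CH₃OH) ≈ 15.5
(CH₃)₃CO⁻: pKₐ(t-BuOH) ≈ 18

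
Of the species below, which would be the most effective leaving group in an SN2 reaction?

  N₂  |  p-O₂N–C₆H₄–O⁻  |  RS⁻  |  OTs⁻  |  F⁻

N₂

Leaving-group ability tracks the stability of the departed species; conjugate-acid pKₐ is the usual yardstick (lower pKₐ → better LG).
N₂: no meaningful conjugate acid; N₂ departs as an exceptionally stable neutral molecule
OTs⁻: pKₐ(p-CH₃C₆H₄SO₃H (TsOH)) ≈ -2.8
F⁻: pKₐ(HF) ≈ 3.2
p-O₂N–C₆H₄–O⁻: pKₐ(p-nitrophenol) ≈ 7.2
RS⁻: pKₐ(RSH (a thiol)) ≈ 10.5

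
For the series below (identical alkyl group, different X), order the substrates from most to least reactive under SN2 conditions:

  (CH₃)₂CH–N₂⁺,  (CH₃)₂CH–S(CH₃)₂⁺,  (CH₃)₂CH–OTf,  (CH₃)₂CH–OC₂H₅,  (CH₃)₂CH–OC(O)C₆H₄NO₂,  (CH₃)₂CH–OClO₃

(CH₃)₂CH–N₂⁺ > (CH₃)₂CH–OTf > (CH₃)₂CH–OClO₃ > (CH₃)₂CH–S(CH₃)₂⁺ > (CH₃)₂CH–OC(O)C₆H₄NO₂ > (CH₃)₂CH–OC₂H₅

Identical carbon frameworks mean the comparison reduces to leaving-group quality.
A good leaving group is a weak base: the lower the pKₐ of its conjugate acid, the more readily it departs.
(CH₃)₂CH–N₂⁺ loses N₂: no meaningful conjugate acid; N₂ departs as an exceptionally stable neutral molecule
(CH₃)₂CH–OTf loses OTf⁻: pKₐ(CF₃SO₃H (triflic acid)) ≈ -14
(CH₃)₂CH–OClO₃ loses ClO₄⁻: pKₐ(HClO₄) ≈ -10
(CH₃)₂CH–S(CH₃)₂⁺ loses SR'₂: pKₐ(R'₂SH⁺) ≈ -7
(CH₃)₂CH–OC(O)C₆H₄NO₂ loses p-O₂N–C₆H₄–COO⁻: pKₐ(p-nitrobenzoic acid) ≈ 3.4
(CH₃)₂CH–OC₂H₅ loses CH₃CH₂O⁻: pKₐ(CH₃CH₂OH) ≈ 16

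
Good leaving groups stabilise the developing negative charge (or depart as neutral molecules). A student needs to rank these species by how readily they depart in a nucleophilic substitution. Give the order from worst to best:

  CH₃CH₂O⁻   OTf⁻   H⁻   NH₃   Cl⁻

H⁻ < CH₃CH₂O⁻ < NH₃ < Cl⁻ < OTf⁻

Leaving-group ability tracks the stability of the departed species; conjugate-acid pKₐ is the usual yardstick (lower pKₐ → better LG).
OTf⁻: pKₐ(CF₃SO₃H (triflic acid)) ≈ -14 — charge spread over three oxygens and a CF₃ group; the premier leaving group in synthesis
Cl⁻: pKₐ(HCl) ≈ -7 — moderately weak base
NH₃: pKₐ(NH₄⁺) ≈ 9.2
CH₃CH₂O⁻: pKₐ(CH₃CH₂OH) ≈ 16
H⁻: pKₐ(H₂) ≈ 36
Listed from poorest to best leaving group as asked.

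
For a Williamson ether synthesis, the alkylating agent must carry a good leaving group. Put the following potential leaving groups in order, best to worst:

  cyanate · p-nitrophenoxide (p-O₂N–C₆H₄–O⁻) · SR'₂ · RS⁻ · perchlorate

A good leaving group is a weak base: the lower the pKₐ of its conjugate acid, the more readily it departs.
perchlorate: pKₐ(HClO₄) ≈ -10
SR'₂: pKₐ(R'₂SH⁺) ≈ -7 — neutral; leaves from a sulfonium salt (R–SR'₂⁺)
cyanate: pKₐ(HOCN) ≈ 3.5 — resonance between N and O
p-nitrophenoxide (p-O₂N–C₆H₄–O⁻): pKₐ(p-nitrophenol) ≈ 7.2
RS⁻: pKₐ(RSH (a thiol)) ≈ 10.5 — moderately basic; rarely leaves without activation

perchlorate > SR'₂ > cyanate > p-nitrophenoxide (p-O₂N–C₆H₄–O⁻) > RS⁻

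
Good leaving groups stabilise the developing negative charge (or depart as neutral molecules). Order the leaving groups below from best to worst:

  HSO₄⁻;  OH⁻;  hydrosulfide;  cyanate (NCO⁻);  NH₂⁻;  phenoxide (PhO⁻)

Leaving-group ability tracks the stability of the departed species; conjugate-acid pKₐ is the usual yardstick (lower pKₐ → better LG).
HSO₄⁻: pKₐ(H₂SO₄) ≈ -3 — conjugate base of a strong mineral acid
cyanate (NCO⁻): pKₐ(HOCN) ≈ 3.5 — resonance between N and O
hydrosulfide: pKₐ(H₂S) ≈ 7
phenoxide (PhO⁻): pKₐ(C₆H₅OH (phenol)) ≈ 10
OH⁻: pKₐ(H₂O) ≈ 15.7 — strong base; essentially never leaves without prior activation
NH₂⁻: pKₐ(NH₃) ≈ 38

HSO₄⁻ > cyanate (NCO⁻) > hydrosulfide > phenoxide (PhO⁻) > OH⁻ > NH₂⁻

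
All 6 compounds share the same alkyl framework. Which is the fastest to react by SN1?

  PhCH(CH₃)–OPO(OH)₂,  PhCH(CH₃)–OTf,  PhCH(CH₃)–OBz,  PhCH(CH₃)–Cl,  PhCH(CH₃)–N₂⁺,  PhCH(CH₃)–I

PhCH(CH₃)–N₂⁺

With the same alkyl group throughout, only the leaving group differentiates the rates.
Leaving-group ability tracks the stability of the departed species; conjugate-acid pKₐ is the usual yardstick (lower pKₐ → better LG).
PhCH(CH₃)–N₂⁺ loses N₂: no meaningful conjugate acid; N₂ departs as an exceptionally stable neutral molecule
PhCH(CH₃)–OTf loses OTf⁻: pKₐ(CF₃SO₃H (triflic acid)) ≈ -14
PhCH(CH₃)–I loses I⁻: pKₐ(HI) ≈ -10
PhCH(CH₃)–Cl loses Cl⁻: pKₐ(HCl) ≈ -7
PhCH(CH₃)–OPO(OH)₂ loses H₂PO₄⁻: pKₐ(H₃PO₄) ≈ 2.1
PhCH(CH₃)–OBz loses PhCOO⁻: pKₐ(C₆H₅COOH) ≈ 4.2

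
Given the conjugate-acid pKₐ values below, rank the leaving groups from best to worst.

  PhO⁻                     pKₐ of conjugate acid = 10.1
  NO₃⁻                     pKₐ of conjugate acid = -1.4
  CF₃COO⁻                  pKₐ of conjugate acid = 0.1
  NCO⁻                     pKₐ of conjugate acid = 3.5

NO₃⁻ > CF₃COO⁻ > NCO⁻ > PhO⁻

Lower conjugate-acid pKₐ ⇒ weaker base ⇒ better leaving group.
Sorting by the given values: NO₃⁻ (-1.4), CF₃COO⁻ (0.1), NCO⁻ (3.5), PhO⁻ (10.1).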